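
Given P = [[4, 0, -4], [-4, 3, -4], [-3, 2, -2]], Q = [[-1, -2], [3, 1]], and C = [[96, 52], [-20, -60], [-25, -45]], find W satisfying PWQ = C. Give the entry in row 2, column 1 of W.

4

Left-multiply by P⁻¹ and right-multiply by Q⁻¹: W = P⁻¹CQ⁻¹.
det P = 4; the adjugate gives P⁻¹ = [[1/2, -2, 3], [1, -5, 8], [1/4, -2, 3]].
det Q = 5, so Q⁻¹ = [[1/5, 2/5], [-3/5, -1/5]].
P⁻¹C = [[13, 11], [-4, -8], [-11, -2]].
W = (P⁻¹C)Q⁻¹ = [[-4, 3], [4, 0], [-1, -4]].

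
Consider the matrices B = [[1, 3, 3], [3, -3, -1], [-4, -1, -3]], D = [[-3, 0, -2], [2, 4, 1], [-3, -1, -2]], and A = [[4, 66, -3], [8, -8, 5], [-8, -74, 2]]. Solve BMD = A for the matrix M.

Isolating M: multiply by B⁻¹ from the left and D⁻¹ from the right, so M = B⁻¹AD⁻¹.
det B = 2, so B⁻¹ = [[4, 3, 3], [13/2, 9/2, 5], [-15/2, -11/2, -6]].
D has determinant 1; D⁻¹ = [[-7, 2, 8], [1, 0, -1], [10, -3, -12]].
B⁻¹A = [[16, 18, 9], [22, 23, 13], [-26, -7, -17]].
M = (B⁻¹A)D⁻¹ = [[-4, 5, 2], [-1, 5, -3], [5, -1, 3]].

M = [[-4, 5, 2], [-1, 5, -3], [5, -1, 3]]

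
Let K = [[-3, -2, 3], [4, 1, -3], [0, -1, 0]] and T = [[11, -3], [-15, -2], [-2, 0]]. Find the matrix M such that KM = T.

M = [[-2, -5], [2, 0], [3, -6]]

Since K multiplies M on the left, M = K⁻¹T.
K has determinant -3; K⁻¹ = [[1, 1, -1], [0, 0, -1], [4/3, 1, -5/3]].
M = K⁻¹T = [[1, 1, -1], [0, 0, -1], [4/3, 1, -5/3]] · [[11, -3], [-15, -2], [-2, 0]] = [[-2, -5], [2, 0], [3, -6]].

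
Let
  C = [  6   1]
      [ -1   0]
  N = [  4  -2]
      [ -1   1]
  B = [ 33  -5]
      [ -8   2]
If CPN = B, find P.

P = C⁻¹BN⁻¹ (apply C⁻¹ on the left and N⁻¹ on the right).
det C = 1, so C⁻¹ = [[0, -1], [1, 6]].
N has determinant 2; N⁻¹ = [[1/2, 1], [1/2, 2]].
C⁻¹B = [[8, -2], [-15, 7]].
P = (C⁻¹B)N⁻¹ = [[3, 4], [-4, -1]].

P = [[3, 4], [-4, -1]]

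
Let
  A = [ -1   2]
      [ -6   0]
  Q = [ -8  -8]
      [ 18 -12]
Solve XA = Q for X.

X = [[-4, 2], [-6, -2]]

A is on the right of X, so right-multiply by A⁻¹: X = QA⁻¹.
det A = 12, so A⁻¹ = [[0, -1/6], [1/2, -1/12]].
X = QA⁻¹ = [[-8, -8], [18, -12]] · [[0, -1/6], [1/2, -1/12]] = [[-4, 2], [-6, -2]].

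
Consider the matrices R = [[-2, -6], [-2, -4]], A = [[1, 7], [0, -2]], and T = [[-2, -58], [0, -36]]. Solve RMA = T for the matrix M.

M = [[-2, -5], [1, -2]]

Left-multiply by R⁻¹ and right-multiply by A⁻¹: M = R⁻¹TA⁻¹.
det R = -4, so R⁻¹ = [[1, -3/2], [-1/2, 1/2]].
det A = -2, so A⁻¹ = [[1, 7/2], [0, -1/2]].
R⁻¹T = [[-2, -4], [1, 11]].
M = (R⁻¹T)A⁻¹ = [[-2, -5], [1, -2]].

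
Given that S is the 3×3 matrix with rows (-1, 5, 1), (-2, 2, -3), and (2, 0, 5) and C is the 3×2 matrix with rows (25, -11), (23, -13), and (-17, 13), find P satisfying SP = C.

S is on the left of P, so left-multiply by S⁻¹: P = S⁻¹C.
det S = 6, so S⁻¹ = [[5/3, -25/6, -17/6], [2/3, -7/6, -5/6], [-2/3, 5/3, 4/3]].
P = S⁻¹C = [[5/3, -25/6, -17/6], [2/3, -7/6, -5/6], [-2/3, 5/3, 4/3]] · [[25, -11], [23, -13], [-17, 13]] = [[-6, -1], [4, -3], [-1, 3]].

P = [[-6, -1], [4, -3], [-1, 3]]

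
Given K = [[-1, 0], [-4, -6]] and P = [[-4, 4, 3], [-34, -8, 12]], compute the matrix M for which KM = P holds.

M = [[4, -4, -3], [3, 4, 0]]

K is on the left of M, so left-multiply by K⁻¹: M = K⁻¹P.
K has determinant 6; K⁻¹ = [[-1, 0], [2/3, -1/6]].
M = K⁻¹P = [[-1, 0], [2/3, -1/6]] · [[-4, 4, 3], [-34, -8, 12]] = [[4, -4, -3], [3, 4, 0]].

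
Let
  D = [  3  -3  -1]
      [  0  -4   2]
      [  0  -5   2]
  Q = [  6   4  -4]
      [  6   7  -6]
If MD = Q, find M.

Right-multiplying both sides by D⁻¹ gives M = QD⁻¹.
det D = 6; the adjugate gives D⁻¹ = [[1/3, 11/6, -5/3], [0, 1, -1], [0, 5/2, -2]].
M = QD⁻¹ = [[6, 4, -4], [6, 7, -6]] · [[1/3, 11/6, -5/3], [0, 1, -1], [0, 5/2, -2]] = [[2, 5, -6], [2, 3, -5]].

M = [[2, 5, -6], [2, 3, -5]]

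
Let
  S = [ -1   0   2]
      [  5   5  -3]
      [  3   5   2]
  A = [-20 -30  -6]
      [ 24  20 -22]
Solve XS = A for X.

X = [[-2, -2, -4], [0, 6, -2]]

Since S sits to the right of X, X = AS⁻¹.
det S = -5, so S⁻¹ = [[-5, -2, 2], [19/5, 8/5, -7/5], [-2, -1, 1]].
X = AS⁻¹ = [[-20, -30, -6], [24, 20, -22]] · [[-5, -2, 2], [19/5, 8/5, -7/5], [-2, -1, 1]] = [[-2, -2, -4], [0, 6, -2]].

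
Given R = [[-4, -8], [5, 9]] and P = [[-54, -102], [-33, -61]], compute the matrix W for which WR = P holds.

Since R sits to the right of W, W = PR⁻¹.
R has determinant 4; R⁻¹ = [[9/4, 2], [-5/4, -1]].
W = PR⁻¹ = [[-54, -102], [-33, -61]] · [[9/4, 2], [-5/4, -1]] = [[6, -6], [2, -5]].

W = [[6, -6], [2, -5]]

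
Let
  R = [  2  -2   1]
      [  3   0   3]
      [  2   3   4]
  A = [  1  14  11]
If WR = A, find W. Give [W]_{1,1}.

R is on the right of W, so right-multiply by R⁻¹: W = AR⁻¹.
det R = 3, so R⁻¹ = [[-3, 11/3, -2], [-2, 2, -1], [3, -10/3, 2]].
W = AR⁻¹ = [[1, 14, 11]] · [[-3, 11/3, -2], [-2, 2, -1], [3, -10/3, 2]] = [[2, -5, 6]].

2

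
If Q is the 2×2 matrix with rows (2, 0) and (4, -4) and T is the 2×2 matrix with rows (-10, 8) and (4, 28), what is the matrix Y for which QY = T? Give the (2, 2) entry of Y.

Since Q multiplies Y on the left, Y = Q⁻¹T.
det Q = -8; the adjugate gives Q⁻¹ = [[1/2, 0], [1/2, -1/4]].
Y = Q⁻¹T = [[1/2, 0], [1/2, -1/4]] · [[-10, 8], [4, 28]] = [[-5, 4], [-6, -3]].

-3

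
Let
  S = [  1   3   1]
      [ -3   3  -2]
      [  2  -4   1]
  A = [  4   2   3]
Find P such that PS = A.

P = [[2, 0, 1]]

S is on the right of P, so right-multiply by S⁻¹: P = AS⁻¹.
det S = -2; the adjugate gives S⁻¹ = [[5/2, 7/2, 9/2], [1/2, 1/2, 1/2], [-3, -5, -6]].
P = AS⁻¹ = [[4, 2, 3]] · [[5/2, 7/2, 9/2], [1/2, 1/2, 1/2], [-3, -5, -6]] = [[2, 0, 1]].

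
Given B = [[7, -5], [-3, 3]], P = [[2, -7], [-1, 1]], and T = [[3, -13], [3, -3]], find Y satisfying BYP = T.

Y = [[1, -2], [1, -3]]

Isolating Y: multiply by B⁻¹ from the left and P⁻¹ from the right, so Y = B⁻¹TP⁻¹.
det B = 6; the adjugate gives B⁻¹ = [[1/2, 5/6], [1/2, 7/6]].
det P = -5, so P⁻¹ = [[-1/5, -7/5], [-1/5, -2/5]].
B⁻¹T = [[4, -9], [5, -10]].
Y = (B⁻¹T)P⁻¹ = [[1, -2], [1, -3]].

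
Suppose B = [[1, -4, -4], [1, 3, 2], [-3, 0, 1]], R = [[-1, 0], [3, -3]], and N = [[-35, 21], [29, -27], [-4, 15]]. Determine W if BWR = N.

W = [[2, 1], [2, 4], [-5, -2]]

Isolating W: multiply by B⁻¹ from the left and R⁻¹ from the right, so W = B⁻¹NR⁻¹.
B has determinant -5; B⁻¹ = [[-3/5, -4/5, -4/5], [7/5, 11/5, 6/5], [-9/5, -12/5, -7/5]].
det R = 3; the adjugate gives R⁻¹ = [[-1, 0], [-1, -1/3]].
B⁻¹N = [[1, -3], [10, -12], [-1, 6]].
W = (B⁻¹N)R⁻¹ = [[2, 1], [2, 4], [-5, -2]].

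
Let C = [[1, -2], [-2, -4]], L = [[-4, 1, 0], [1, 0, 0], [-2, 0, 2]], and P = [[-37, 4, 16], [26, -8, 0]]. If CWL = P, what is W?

Left-multiply by C⁻¹ and right-multiply by L⁻¹: W = C⁻¹PL⁻¹.
det C = -8, so C⁻¹ = [[1/2, -1/4], [-1/4, -1/8]].
det L = -2; the adjugate gives L⁻¹ = [[0, 1, 0], [1, 4, 0], [0, 1, 1/2]].
C⁻¹P = [[-25, 4, 8], [6, 0, -4]].
W = (C⁻¹P)L⁻¹ = [[4, -1, 4], [0, 2, -2]].

W = [[4, -1, 4], [0, 2, -2]]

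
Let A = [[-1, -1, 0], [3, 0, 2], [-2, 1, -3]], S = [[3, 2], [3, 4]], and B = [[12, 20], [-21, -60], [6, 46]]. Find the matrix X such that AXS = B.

X = [[2, -5], [0, -1], [5, -4]]

X = A⁻¹BS⁻¹ (apply A⁻¹ on the left and S⁻¹ on the right).
det A = -3, so A⁻¹ = [[2/3, 1, 2/3], [-5/3, -1, -2/3], [-1, -1, -1]].
S has determinant 6; S⁻¹ = [[2/3, -1/3], [-1/2, 1/2]].
A⁻¹B = [[-9, -16], [-3, -4], [3, -6]].
X = (A⁻¹B)S⁻¹ = [[2, -5], [0, -1], [5, -4]].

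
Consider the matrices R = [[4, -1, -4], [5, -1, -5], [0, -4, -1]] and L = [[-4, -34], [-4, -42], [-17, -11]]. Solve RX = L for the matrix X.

X = [[1, -5], [4, 2], [1, 3]]

Since R multiplies X on the left, X = R⁻¹L.
R has determinant -1; R⁻¹ = [[19, -15, -1], [-5, 4, 0], [20, -16, -1]].
X = R⁻¹L = [[19, -15, -1], [-5, 4, 0], [20, -16, -1]] · [[-4, -34], [-4, -42], [-17, -11]] = [[1, -5], [4, 2], [1, 3]].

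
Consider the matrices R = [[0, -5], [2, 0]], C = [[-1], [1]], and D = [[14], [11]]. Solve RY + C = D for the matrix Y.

Y = [[5], [-3]]

RY = D − C = [[15], [10]].
Since R multiplies Y on the left, Y = R⁻¹(D − C).
R has determinant 10; R⁻¹ = [[0, 1/2], [-1/5, 0]].
Y = R⁻¹(D − C) = [[5], [-3]].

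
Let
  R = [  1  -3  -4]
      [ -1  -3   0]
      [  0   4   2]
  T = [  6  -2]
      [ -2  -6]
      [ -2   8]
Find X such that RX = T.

Left-multiplying both sides by R⁻¹ gives X = R⁻¹T.
det R = 4, so R⁻¹ = [[-3/2, -5/2, -3], [1/2, 1/2, 1], [-1, -1, -3/2]].
X = R⁻¹T = [[-3/2, -5/2, -3], [1/2, 1/2, 1], [-1, -1, -3/2]] · [[6, -2], [-2, -6], [-2, 8]] = [[2, -6], [0, 4], [-1, -4]].

X = [[2, -6], [0, 4], [-1, -4]]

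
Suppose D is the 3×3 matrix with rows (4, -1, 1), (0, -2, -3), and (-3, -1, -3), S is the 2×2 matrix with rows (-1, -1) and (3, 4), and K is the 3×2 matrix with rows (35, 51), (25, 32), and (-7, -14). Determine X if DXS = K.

X = [[5, 5], [5, 1], [-2, -3]]

X = D⁻¹KS⁻¹ (apply D⁻¹ on the left and S⁻¹ on the right).
det D = -3; the adjugate gives D⁻¹ = [[-1, 4/3, -5/3], [-3, 3, -4], [2, -7/3, 8/3]].
det S = -1, so S⁻¹ = [[-4, -1], [3, 1]].
D⁻¹K = [[10, 15], [-2, -1], [-7, -10]].
X = (D⁻¹K)S⁻¹ = [[5, 5], [5, 1], [-2, -3]].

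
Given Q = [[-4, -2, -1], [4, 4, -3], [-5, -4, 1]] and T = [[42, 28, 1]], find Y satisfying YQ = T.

Right-multiplying both sides by Q⁻¹ gives Y = TQ⁻¹.
det Q = 6; the adjugate gives Q⁻¹ = [[-4/3, 1, 5/3], [11/6, -3/2, -8/3], [2/3, -1, -4/3]].
Y = TQ⁻¹ = [[42, 28, 1]] · [[-4/3, 1, 5/3], [11/6, -3/2, -8/3], [2/3, -1, -4/3]] = [[-4, -1, -6]].

Y = [[-4, -1, -6]]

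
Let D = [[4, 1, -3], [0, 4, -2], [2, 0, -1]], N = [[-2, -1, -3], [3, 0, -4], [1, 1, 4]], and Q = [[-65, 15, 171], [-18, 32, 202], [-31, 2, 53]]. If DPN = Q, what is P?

P = D⁻¹QN⁻¹ (apply D⁻¹ on the left and N⁻¹ on the right).
det D = 4; the adjugate gives D⁻¹ = [[-1, 1/4, 5/2], [-1, 1/2, 2], [-2, 1/2, 4]].
det N = -1; the adjugate gives N⁻¹ = [[-4, -1, -4], [16, 5, 17], [-3, -1, -3]].
D⁻¹Q = [[-17, -2, 12], [-6, 5, 36], [-3, -6, -29]].
P = (D⁻¹Q)N⁻¹ = [[0, -5, -2], [-4, -5, 1], [3, 2, -3]].

P = [[0, -5, -2], [-4, -5, 1], [3, 2, -3]]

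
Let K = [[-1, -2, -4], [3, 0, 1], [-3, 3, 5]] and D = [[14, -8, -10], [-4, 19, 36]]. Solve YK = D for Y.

Y = [[4, 6, 0], [-2, 3, 5]]

K is on the right of Y, so right-multiply by K⁻¹: Y = DK⁻¹.
det K = 3, so K⁻¹ = [[-1, -2/3, -2/3], [-6, -17/3, -11/3], [3, 3, 2]].
Y = DK⁻¹ = [[14, -8, -10], [-4, 19, 36]] · [[-1, -2/3, -2/3], [-6, -17/3, -11/3], [3, 3, 2]] = [[4, 6, 0], [-2, 3, 5]].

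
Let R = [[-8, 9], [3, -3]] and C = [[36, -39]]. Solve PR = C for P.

R is on the right of P, so right-multiply by R⁻¹: P = CR⁻¹.
R has determinant -3; R⁻¹ = [[1, 3], [1, 8/3]].
P = CR⁻¹ = [[36, -39]] · [[1, 3], [1, 8/3]] = [[-3, 4]].

P = [[-3, 4]]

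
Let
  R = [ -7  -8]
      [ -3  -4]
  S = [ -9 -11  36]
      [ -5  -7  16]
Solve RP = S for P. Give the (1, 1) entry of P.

-1

R is on the left of P, so left-multiply by R⁻¹: P = R⁻¹S.
det R = 4, so R⁻¹ = [[-1, 2], [3/4, -7/4]].
P = R⁻¹S = [[-1, 2], [3/4, -7/4]] · [[-9, -11, 36], [-5, -7, 16]] = [[-1, -3, -4], [2, 4, -1]].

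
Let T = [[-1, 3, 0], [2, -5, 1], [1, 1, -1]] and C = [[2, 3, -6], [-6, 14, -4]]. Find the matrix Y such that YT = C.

Right-multiplying both sides by T⁻¹ gives Y = CT⁻¹.
T has determinant 5; T⁻¹ = [[4/5, 3/5, 3/5], [3/5, 1/5, 1/5], [7/5, 4/5, -1/5]].
Y = CT⁻¹ = [[2, 3, -6], [-6, 14, -4]] · [[4/5, 3/5, 3/5], [3/5, 1/5, 1/5], [7/5, 4/5, -1/5]] = [[-5, -3, 3], [-2, -4, 0]].

Y = [[-5, -3, 3], [-2, -4, 0]]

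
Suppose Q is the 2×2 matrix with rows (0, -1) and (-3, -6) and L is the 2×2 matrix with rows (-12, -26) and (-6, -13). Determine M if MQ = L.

Q is on the right of M, so right-multiply by Q⁻¹: M = LQ⁻¹.
det Q = -3; the adjugate gives Q⁻¹ = [[2, -1/3], [-1, 0]].
M = LQ⁻¹ = [[-12, -26], [-6, -13]] · [[2, -1/3], [-1, 0]] = [[2, 4], [1, 2]].

M = [[2, 4], [1, 2]]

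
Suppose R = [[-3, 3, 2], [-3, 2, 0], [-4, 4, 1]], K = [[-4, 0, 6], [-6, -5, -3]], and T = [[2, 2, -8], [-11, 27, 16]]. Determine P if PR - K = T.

PR = T + K = [[-2, 2, -2], [-17, 22, 13]].
R is on the right of P, so right-multiply by R⁻¹: P = (T + K)R⁻¹.
det R = -5, so R⁻¹ = [[-2/5, -1, 4/5], [-3/5, -1, 6/5], [4/5, 0, -3/5]].
P = (T + K)R⁻¹ = [[-2, 0, 2], [4, -5, 5]].

P = [[-2, 0, 2], [4, -5, 5]]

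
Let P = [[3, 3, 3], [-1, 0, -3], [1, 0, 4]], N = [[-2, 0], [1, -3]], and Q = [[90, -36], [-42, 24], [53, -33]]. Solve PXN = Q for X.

X = [[-5, -1], [-4, 2], [-4, 3]]

Left-multiply by P⁻¹ and right-multiply by N⁻¹: X = P⁻¹QN⁻¹.
det P = 3, so P⁻¹ = [[0, -4, -3], [1/3, 3, 2], [0, 1, 1]].
det N = 6, so N⁻¹ = [[-1/2, 0], [-1/6, -1/3]].
P⁻¹Q = [[9, 3], [10, -6], [11, -9]].
X = (P⁻¹Q)N⁻¹ = [[-5, -1], [-4, 2], [-4, 3]].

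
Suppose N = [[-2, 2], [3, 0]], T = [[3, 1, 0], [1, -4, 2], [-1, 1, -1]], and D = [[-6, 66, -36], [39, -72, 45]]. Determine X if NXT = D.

Isolating X: multiply by N⁻¹ from the left and T⁻¹ from the right, so X = N⁻¹DT⁻¹.
N has determinant -6; N⁻¹ = [[0, 1/3], [1/2, 1/3]].
det T = 5; the adjugate gives T⁻¹ = [[2/5, 1/5, 2/5], [-1/5, -3/5, -6/5], [-3/5, -4/5, -13/5]].
N⁻¹D = [[13, -24, 15], [10, 9, -3]].
X = (N⁻¹D)T⁻¹ = [[1, 5, -5], [4, -1, 1]].

X = [[1, 5, -5], [4, -1, 1]]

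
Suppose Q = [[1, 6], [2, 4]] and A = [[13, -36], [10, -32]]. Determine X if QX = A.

X = [[1, -6], [2, -5]]

Q is on the left of X, so left-multiply by Q⁻¹: X = Q⁻¹A.
det Q = -8; the adjugate gives Q⁻¹ = [[-1/2, 3/4], [1/4, -1/8]].
X = Q⁻¹A = [[-1/2, 3/4], [1/4, -1/8]] · [[13, -36], [10, -32]] = [[1, -6], [2, -5]].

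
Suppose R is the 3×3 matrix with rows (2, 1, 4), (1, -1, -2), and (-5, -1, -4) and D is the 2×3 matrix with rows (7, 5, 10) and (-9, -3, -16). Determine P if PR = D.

P = [[-4, -5, -4], [-6, -2, -1]]

R is on the right of P, so right-multiply by R⁻¹: P = DR⁻¹.
det R = -6, so R⁻¹ = [[-1/3, 0, -1/3], [-7/3, -2, -4/3], [1, 1/2, 1/2]].
P = DR⁻¹ = [[7, 5, 10], [-9, -3, -16]] · [[-1/3, 0, -1/3], [-7/3, -2, -4/3], [1, 1/2, 1/2]] = [[-4, -5, -4], [-6, -2, -1]].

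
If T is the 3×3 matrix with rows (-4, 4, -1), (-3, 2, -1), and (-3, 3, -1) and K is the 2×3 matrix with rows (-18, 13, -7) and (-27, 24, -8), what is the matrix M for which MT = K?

Since T sits to the right of M, M = KT⁻¹.
det T = -1; the adjugate gives T⁻¹ = [[-1, -1, 2], [0, -1, 1], [3, 0, -4]].
M = KT⁻¹ = [[-18, 13, -7], [-27, 24, -8]] · [[-1, -1, 2], [0, -1, 1], [3, 0, -4]] = [[-3, 5, 5], [3, 3, 2]].

M = [[-3, 5, 5], [3, 3, 2]]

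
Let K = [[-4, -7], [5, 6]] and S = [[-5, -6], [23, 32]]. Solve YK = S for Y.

Right-multiplying both sides by K⁻¹ gives Y = SK⁻¹.
det K = 11, so K⁻¹ = [[6/11, 7/11], [-5/11, -4/11]].
Y = SK⁻¹ = [[-5, -6], [23, 32]] · [[6/11, 7/11], [-5/11, -4/11]] = [[0, -1], [-2, 3]].

Y = [[0, -1], [-2, 3]]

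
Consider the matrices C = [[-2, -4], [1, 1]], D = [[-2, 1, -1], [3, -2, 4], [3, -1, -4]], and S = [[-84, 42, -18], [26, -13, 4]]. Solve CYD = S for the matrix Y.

Y = C⁻¹SD⁻¹ (apply C⁻¹ on the left and D⁻¹ on the right).
det C = 2, so C⁻¹ = [[1/2, 2], [-1/2, -1]].
det D = -3; the adjugate gives D⁻¹ = [[-4, -5/3, -2/3], [-8, -11/3, -5/3], [-1, -1/3, -1/3]].
C⁻¹S = [[10, -5, -1], [16, -8, 5]].
Y = (C⁻¹S)D⁻¹ = [[1, 2, 2], [-5, 1, 1]].

Y = [[1, 2, 2], [-5, 1, 1]]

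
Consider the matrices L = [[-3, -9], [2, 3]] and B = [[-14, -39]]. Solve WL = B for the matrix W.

Since L sits to the right of W, W = BL⁻¹.
det L = 9; the adjugate gives L⁻¹ = [[1/3, 1], [-2/9, -1/3]].
W = BL⁻¹ = [[-14, -39]] · [[1/3, 1], [-2/9, -1/3]] = [[4, -1]].

W = [[4, -1]]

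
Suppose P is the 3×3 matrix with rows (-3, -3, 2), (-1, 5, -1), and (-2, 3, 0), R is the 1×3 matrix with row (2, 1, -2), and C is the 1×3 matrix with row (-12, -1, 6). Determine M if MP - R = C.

M = [[2, 0, 2]]

MP = C + R = [[-10, 0, 4]].
P is on the right of M, so right-multiply by P⁻¹: M = (C + R)P⁻¹.
det P = -1; the adjugate gives P⁻¹ = [[-3, -6, 7], [-2, -4, 5], [-7, -15, 18]].
M = (C + R)P⁻¹ = [[2, 0, 2]].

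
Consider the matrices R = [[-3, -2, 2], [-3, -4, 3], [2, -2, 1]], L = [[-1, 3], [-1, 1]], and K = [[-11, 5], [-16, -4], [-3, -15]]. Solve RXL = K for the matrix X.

X = [[-1, 0], [4, -5], [1, 2]]

Isolating X: multiply by R⁻¹ from the left and L⁻¹ from the right, so X = R⁻¹KL⁻¹.
det R = 4, so R⁻¹ = [[1/2, -1/2, 1/2], [9/4, -7/4, 3/4], [7/2, -5/2, 3/2]].
L has determinant 2; L⁻¹ = [[1/2, -3/2], [1/2, -1/2]].
R⁻¹K = [[1, -3], [1, 7], [-3, 5]].
X = (R⁻¹K)L⁻¹ = [[-1, 0], [4, -5], [1, 2]].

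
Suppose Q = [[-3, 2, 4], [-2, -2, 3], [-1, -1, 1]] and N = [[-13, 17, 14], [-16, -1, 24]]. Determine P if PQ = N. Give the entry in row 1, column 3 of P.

5

Right-multiplying both sides by Q⁻¹ gives P = NQ⁻¹.
det Q = -5; the adjugate gives Q⁻¹ = [[-1/5, 6/5, -14/5], [1/5, -1/5, -1/5], [0, 1, -2]].
P = NQ⁻¹ = [[-13, 17, 14], [-16, -1, 24]] · [[-1/5, 6/5, -14/5], [1/5, -1/5, -1/5], [0, 1, -2]] = [[6, -5, 5], [3, 5, -3]].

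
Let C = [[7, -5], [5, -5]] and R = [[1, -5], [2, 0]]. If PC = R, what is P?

P = [[-2, 3], [1, -1]]

Right-multiplying both sides by C⁻¹ gives P = RC⁻¹.
C has determinant -10; C⁻¹ = [[1/2, -1/2], [1/2, -7/10]].
P = RC⁻¹ = [[1, -5], [2, 0]] · [[1/2, -1/2], [1/2, -7/10]] = [[-2, 3], [1, -1]].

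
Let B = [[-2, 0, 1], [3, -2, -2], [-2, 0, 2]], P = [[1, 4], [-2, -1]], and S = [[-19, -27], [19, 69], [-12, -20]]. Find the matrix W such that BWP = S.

W = [[3, -5], [-5, -4], [1, -3]]

Left-multiply by B⁻¹ and right-multiply by P⁻¹: W = B⁻¹SP⁻¹.
B has determinant 4; B⁻¹ = [[-1, 0, 1/2], [-1/2, -1/2, -1/4], [-1, 0, 1]].
det P = 7; the adjugate gives P⁻¹ = [[-1/7, -4/7], [2/7, 1/7]].
B⁻¹S = [[13, 17], [3, -16], [7, 7]].
W = (B⁻¹S)P⁻¹ = [[3, -5], [-5, -4], [1, -3]].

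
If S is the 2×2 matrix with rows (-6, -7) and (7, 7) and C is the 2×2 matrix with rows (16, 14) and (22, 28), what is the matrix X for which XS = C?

Right-multiplying both sides by S⁻¹ gives X = CS⁻¹.
det S = 7; the adjugate gives S⁻¹ = [[1, 1], [-1, -6/7]].
X = CS⁻¹ = [[16, 14], [22, 28]] · [[1, 1], [-1, -6/7]] = [[2, 4], [-6, -2]].

X = [[2, 4], [-6, -2]]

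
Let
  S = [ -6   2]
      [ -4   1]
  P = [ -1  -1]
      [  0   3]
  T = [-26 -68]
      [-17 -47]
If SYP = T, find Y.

Y = S⁻¹TP⁻¹ (apply S⁻¹ on the left and P⁻¹ on the right).
S has determinant 2; S⁻¹ = [[1/2, -1], [2, -3]].
P has determinant -3; P⁻¹ = [[-1, -1/3], [0, 1/3]].
S⁻¹T = [[4, 13], [-1, 5]].
Y = (S⁻¹T)P⁻¹ = [[-4, 3], [1, 2]].

Y = [[-4, 3], [1, 2]]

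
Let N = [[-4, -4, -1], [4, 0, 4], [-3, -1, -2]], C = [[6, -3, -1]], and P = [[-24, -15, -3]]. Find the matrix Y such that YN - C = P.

Y = [[4, 1, 2]]

YN = P + C = [[-18, -18, -4]].
Right-multiplying both sides by N⁻¹ gives Y = (P + C)N⁻¹.
det N = 4; the adjugate gives N⁻¹ = [[1, -7/4, -4], [-1, 5/4, 3], [-1, 2, 4]].
Y = (P + C)N⁻¹ = [[4, 1, 2]].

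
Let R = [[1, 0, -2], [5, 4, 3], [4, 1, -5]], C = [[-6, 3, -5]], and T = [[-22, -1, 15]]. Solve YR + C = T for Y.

YR = T − C = [[-16, -4, 20]].
Since R sits to the right of Y, Y = (T − C)R⁻¹.
R has determinant -1; R⁻¹ = [[23, 2, -8], [-37, -3, 13], [11, 1, -4]].
Y = (T − C)R⁻¹ = [[0, 0, -4]].

Y = [[0, 0, -4]]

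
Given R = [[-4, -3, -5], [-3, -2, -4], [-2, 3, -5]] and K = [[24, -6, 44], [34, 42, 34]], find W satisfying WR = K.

W = [[1, -6, -5], [-6, -6, 4]]

Right-multiplying both sides by R⁻¹ gives W = KR⁻¹.
det R = -2; the adjugate gives R⁻¹ = [[-11, 15, -1], [7/2, -5, 1/2], [13/2, -9, 1/2]].
W = KR⁻¹ = [[24, -6, 44], [34, 42, 34]] · [[-11, 15, -1], [7/2, -5, 1/2], [13/2, -9, 1/2]] = [[1, -6, -5], [-6, -6, 4]].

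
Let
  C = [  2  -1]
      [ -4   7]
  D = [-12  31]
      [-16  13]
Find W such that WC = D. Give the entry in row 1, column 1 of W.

Since C sits to the right of W, W = DC⁻¹.
det C = 10; the adjugate gives C⁻¹ = [[7/10, 1/10], [2/5, 1/5]].
W = DC⁻¹ = [[-12, 31], [-16, 13]] · [[7/10, 1/10], [2/5, 1/5]] = [[4, 5], [-6, 1]].

4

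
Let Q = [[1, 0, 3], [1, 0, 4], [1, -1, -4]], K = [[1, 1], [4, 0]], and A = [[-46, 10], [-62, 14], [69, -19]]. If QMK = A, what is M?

Left-multiply by Q⁻¹ and right-multiply by K⁻¹: M = Q⁻¹AK⁻¹.
det Q = 1; the adjugate gives Q⁻¹ = [[4, -3, 0], [8, -7, -1], [-1, 1, 0]].
det K = -4, so K⁻¹ = [[0, 1/4], [1, -1/4]].
Q⁻¹A = [[2, -2], [-3, 1], [-16, 4]].
M = (Q⁻¹A)K⁻¹ = [[-2, 1], [1, -1], [4, -5]].

M = [[-2, 1], [1, -1], [4, -5]]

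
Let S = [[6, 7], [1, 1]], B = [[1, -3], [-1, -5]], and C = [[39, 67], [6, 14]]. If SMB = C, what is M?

Left-multiply by S⁻¹ and right-multiply by B⁻¹: M = S⁻¹CB⁻¹.
det S = -1; the adjugate gives S⁻¹ = [[-1, 7], [1, -6]].
B has determinant -8; B⁻¹ = [[5/8, -3/8], [-1/8, -1/8]].
S⁻¹C = [[3, 31], [3, -17]].
M = (S⁻¹C)B⁻¹ = [[-2, -5], [4, 1]].

M = [[-2, -5], [4, 1]]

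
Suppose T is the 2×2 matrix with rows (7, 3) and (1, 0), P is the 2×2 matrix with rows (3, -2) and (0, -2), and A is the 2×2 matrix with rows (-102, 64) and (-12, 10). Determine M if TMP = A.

M = T⁻¹AP⁻¹ (apply T⁻¹ on the left and P⁻¹ on the right).
det T = -3, so T⁻¹ = [[0, 1], [1/3, -7/3]].
det P = -6; the adjugate gives P⁻¹ = [[1/3, -1/3], [0, -1/2]].
T⁻¹A = [[-12, 10], [-6, -2]].
M = (T⁻¹A)P⁻¹ = [[-4, -1], [-2, 3]].

M = [[-4, -1], [-2, 3]]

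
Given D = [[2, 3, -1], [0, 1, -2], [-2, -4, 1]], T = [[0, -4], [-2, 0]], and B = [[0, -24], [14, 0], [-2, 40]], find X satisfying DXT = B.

X = [[-2, 3], [4, -1], [2, 3]]

Left-multiply by D⁻¹ and right-multiply by T⁻¹: X = D⁻¹BT⁻¹.
D has determinant -4; D⁻¹ = [[7/4, -1/4, 5/4], [-1, 0, -1], [-1/2, -1/2, -1/2]].
det T = -8, so T⁻¹ = [[0, -1/2], [-1/4, 0]].
D⁻¹B = [[-6, 8], [2, -16], [-6, -8]].
X = (D⁻¹B)T⁻¹ = [[-2, 3], [4, -1], [2, 3]].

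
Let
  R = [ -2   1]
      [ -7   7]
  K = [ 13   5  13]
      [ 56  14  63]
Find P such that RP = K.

P = [[-5, -3, -4], [3, -1, 5]]

Left-multiplying both sides by R⁻¹ gives P = R⁻¹K.
det R = -7, so R⁻¹ = [[-1, 1/7], [-1, 2/7]].
P = R⁻¹K = [[-1, 1/7], [-1, 2/7]] · [[13, 5, 13], [56, 14, 63]] = [[-5, -3, -4], [3, -1, 5]].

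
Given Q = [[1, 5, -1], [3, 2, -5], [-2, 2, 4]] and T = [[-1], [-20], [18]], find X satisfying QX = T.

Left-multiplying both sides by Q⁻¹ gives X = Q⁻¹T.
det Q = -2; the adjugate gives Q⁻¹ = [[-9, 11, 23/2], [1, -1, -1], [-5, 6, 13/2]].
X = Q⁻¹T = [[-9, 11, 23/2], [1, -1, -1], [-5, 6, 13/2]] · [[-1], [-20], [18]] = [[-4], [1], [2]].

X = [[-4], [1], [2]]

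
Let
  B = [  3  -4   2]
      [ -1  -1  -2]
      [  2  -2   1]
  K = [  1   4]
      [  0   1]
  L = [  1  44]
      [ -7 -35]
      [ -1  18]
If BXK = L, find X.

X = [[-3, 4], [0, -5], [5, 4]]

Left-multiply by B⁻¹ and right-multiply by K⁻¹: X = B⁻¹LK⁻¹.
det B = 5; the adjugate gives B⁻¹ = [[-1, 0, 2], [-3/5, -1/5, 4/5], [4/5, -2/5, -7/5]].
K has determinant 1; K⁻¹ = [[1, -4], [0, 1]].
B⁻¹L = [[-3, -8], [0, -5], [5, 24]].
X = (B⁻¹L)K⁻¹ = [[-3, 4], [0, -5], [5, 4]].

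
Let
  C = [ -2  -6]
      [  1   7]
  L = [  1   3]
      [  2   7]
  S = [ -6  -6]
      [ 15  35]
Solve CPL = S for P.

Isolating P: multiply by C⁻¹ from the left and L⁻¹ from the right, so P = C⁻¹SL⁻¹.
C has determinant -8; C⁻¹ = [[-7/8, -3/4], [1/8, 1/4]].
det L = 1; the adjugate gives L⁻¹ = [[7, -3], [-2, 1]].
C⁻¹S = [[-6, -21], [3, 8]].
P = (C⁻¹S)L⁻¹ = [[0, -3], [5, -1]].

P = [[0, -3], [5, -1]]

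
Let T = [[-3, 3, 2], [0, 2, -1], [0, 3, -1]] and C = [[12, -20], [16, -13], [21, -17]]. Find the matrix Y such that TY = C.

Y = [[-3, 6], [5, -4], [-6, 5]]

T is on the left of Y, so left-multiply by T⁻¹: Y = T⁻¹C.
det T = -3, so T⁻¹ = [[-1/3, -3, 7/3], [0, -1, 1], [0, -3, 2]].
Y = T⁻¹C = [[-1/3, -3, 7/3], [0, -1, 1], [0, -3, 2]] · [[12, -20], [16, -13], [21, -17]] = [[-3, 6], [5, -4], [-6, 5]].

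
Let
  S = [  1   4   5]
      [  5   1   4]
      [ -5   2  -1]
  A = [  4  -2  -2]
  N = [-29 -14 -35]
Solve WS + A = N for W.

W = [[-3, -4, 2]]

WS = N − A = [[-33, -12, -33]].
S is on the right of W, so right-multiply by S⁻¹: W = (N − A)S⁻¹.
S has determinant 6; S⁻¹ = [[-3/2, 7/3, 11/6], [-5/2, 4, 7/2], [5/2, -11/3, -19/6]].
W = (N − A)S⁻¹ = [[-3, -4, 2]].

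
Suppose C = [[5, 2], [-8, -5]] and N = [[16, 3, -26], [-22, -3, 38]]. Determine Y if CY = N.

Y = [[4, 1, -6], [-2, -1, 2]]

Since C multiplies Y on the left, Y = C⁻¹N.
C has determinant -9; C⁻¹ = [[5/9, 2/9], [-8/9, -5/9]].
Y = C⁻¹N = [[5/9, 2/9], [-8/9, -5/9]] · [[16, 3, -26], [-22, -3, 38]] = [[4, 1, -6], [-2, -1, 2]].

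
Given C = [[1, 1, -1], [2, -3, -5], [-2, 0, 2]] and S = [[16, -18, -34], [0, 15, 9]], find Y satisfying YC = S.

Right-multiplying both sides by C⁻¹ gives Y = SC⁻¹.
det C = 6; the adjugate gives C⁻¹ = [[-1, -1/3, -4/3], [1, 0, 1/2], [-1, -1/3, -5/6]].
Y = SC⁻¹ = [[16, -18, -34], [0, 15, 9]] · [[-1, -1/3, -4/3], [1, 0, 1/2], [-1, -1/3, -5/6]] = [[0, 6, -2], [6, -3, 0]].

Y = [[0, 6, -2], [6, -3, 0]]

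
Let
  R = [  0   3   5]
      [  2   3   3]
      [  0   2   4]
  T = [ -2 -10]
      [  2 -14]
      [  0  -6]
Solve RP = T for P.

Left-multiplying both sides by R⁻¹ gives P = R⁻¹T.
R has determinant -4; R⁻¹ = [[-3/2, 1/2, 3/2], [2, 0, -5/2], [-1, 0, 3/2]].
P = R⁻¹T = [[-3/2, 1/2, 3/2], [2, 0, -5/2], [-1, 0, 3/2]] · [[-2, -10], [2, -14], [0, -6]] = [[4, -1], [-4, -5], [2, 1]].

P = [[4, -1], [-4, -5], [2, 1]]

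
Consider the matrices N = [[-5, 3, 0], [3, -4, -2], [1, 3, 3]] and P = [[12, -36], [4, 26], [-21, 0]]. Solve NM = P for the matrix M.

N is on the left of M, so left-multiply by N⁻¹: M = N⁻¹P.
det N = -3, so N⁻¹ = [[2, 3, 2], [11/3, 5, 10/3], [-13/3, -6, -11/3]].
M = N⁻¹P = [[2, 3, 2], [11/3, 5, 10/3], [-13/3, -6, -11/3]] · [[12, -36], [4, 26], [-21, 0]] = [[-6, 6], [-6, -2], [1, 0]].

M = [[-6, 6], [-6, -2], [1, 0]]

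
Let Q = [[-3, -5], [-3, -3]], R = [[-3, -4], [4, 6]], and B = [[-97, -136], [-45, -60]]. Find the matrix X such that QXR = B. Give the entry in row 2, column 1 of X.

-2

Left-multiply by Q⁻¹ and right-multiply by R⁻¹: X = Q⁻¹BR⁻¹.
det Q = -6; the adjugate gives Q⁻¹ = [[1/2, -5/6], [-1/2, 1/2]].
R has determinant -2; R⁻¹ = [[-3, -2], [2, 3/2]].
Q⁻¹B = [[-11, -18], [26, 38]].
X = (Q⁻¹B)R⁻¹ = [[-3, -5], [-2, 5]].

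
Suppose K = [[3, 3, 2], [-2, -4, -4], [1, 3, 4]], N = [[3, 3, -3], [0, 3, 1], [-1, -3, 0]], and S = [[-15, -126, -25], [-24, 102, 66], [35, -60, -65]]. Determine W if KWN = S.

W = [[-4, -3, 4], [2, -4, 1], [2, -5, -3]]

Isolating W: multiply by K⁻¹ from the left and N⁻¹ from the right, so W = K⁻¹SN⁻¹.
det K = -4; the adjugate gives K⁻¹ = [[1, 3/2, 1], [-1, -5/2, -2], [1/2, 3/2, 3/2]].
det N = -3, so N⁻¹ = [[-1, -3, -4], [1/3, 1, 1], [-1, -2, -3]].
K⁻¹S = [[-16, -33, 9], [5, -9, -10], [9, 0, -11]].
W = (K⁻¹S)N⁻¹ = [[-4, -3, 4], [2, -4, 1], [2, -5, -3]].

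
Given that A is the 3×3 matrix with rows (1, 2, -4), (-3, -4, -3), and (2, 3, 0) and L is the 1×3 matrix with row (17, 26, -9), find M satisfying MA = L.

A is on the right of M, so right-multiply by A⁻¹: M = LA⁻¹.
det A = 1; the adjugate gives A⁻¹ = [[9, -12, -22], [-6, 8, 15], [-1, 1, 2]].
M = LA⁻¹ = [[17, 26, -9]] · [[9, -12, -22], [-6, 8, 15], [-1, 1, 2]] = [[6, -5, -2]].

M = [[6, -5, -2]]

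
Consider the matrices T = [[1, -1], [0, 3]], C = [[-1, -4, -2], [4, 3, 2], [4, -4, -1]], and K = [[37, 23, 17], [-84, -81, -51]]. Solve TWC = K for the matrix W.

W = T⁻¹KC⁻¹ (apply T⁻¹ on the left and C⁻¹ on the right).
det T = 3, so T⁻¹ = [[1, 1/3], [0, 1/3]].
det C = 3; the adjugate gives C⁻¹ = [[5/3, 4/3, -2/3], [4, 3, -2], [-28/3, -20/3, 13/3]].
T⁻¹K = [[9, -4, 0], [-28, -27, -17]].
W = (T⁻¹K)C⁻¹ = [[-1, 0, 2], [4, -5, -1]].

W = [[-1, 0, 2], [4, -5, -1]]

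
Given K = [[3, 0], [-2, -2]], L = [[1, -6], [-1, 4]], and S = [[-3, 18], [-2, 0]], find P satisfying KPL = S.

P = [[-1, 0], [-1, -3]]

Left-multiply by K⁻¹ and right-multiply by L⁻¹: P = K⁻¹SL⁻¹.
det K = -6; the adjugate gives K⁻¹ = [[1/3, 0], [-1/3, -1/2]].
L has determinant -2; L⁻¹ = [[-2, -3], [-1/2, -1/2]].
K⁻¹S = [[-1, 6], [2, -6]].
P = (K⁻¹S)L⁻¹ = [[-1, 0], [-1, -3]].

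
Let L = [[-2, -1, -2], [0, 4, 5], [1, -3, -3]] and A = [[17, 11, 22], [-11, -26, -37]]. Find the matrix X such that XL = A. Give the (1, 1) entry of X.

-6

L is on the right of X, so right-multiply by L⁻¹: X = AL⁻¹.
det L = -3, so L⁻¹ = [[-1, -1, -1], [-5/3, -8/3, -10/3], [4/3, 7/3, 8/3]].
X = AL⁻¹ = [[17, 11, 22], [-11, -26, -37]] · [[-1, -1, -1], [-5/3, -8/3, -10/3], [4/3, 7/3, 8/3]] = [[-6, 5, 5], [5, -6, -1]].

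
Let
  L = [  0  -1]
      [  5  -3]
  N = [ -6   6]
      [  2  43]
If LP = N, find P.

Left-multiplying both sides by L⁻¹ gives P = L⁻¹N.
L has determinant 5; L⁻¹ = [[-3/5, 1/5], [-1, 0]].
P = L⁻¹N = [[-3/5, 1/5], [-1, 0]] · [[-6, 6], [2, 43]] = [[4, 5], [6, -6]].

P = [[4, 5], [6, -6]]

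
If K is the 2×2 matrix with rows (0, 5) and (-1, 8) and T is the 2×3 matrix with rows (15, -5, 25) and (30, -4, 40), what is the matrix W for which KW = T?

W = [[-6, -4, 0], [3, -1, 5]]

K is on the left of W, so left-multiply by K⁻¹: W = K⁻¹T.
K has determinant 5; K⁻¹ = [[8/5, -1], [1/5, 0]].
W = K⁻¹T = [[8/5, -1], [1/5, 0]] · [[15, -5, 25], [30, -4, 40]] = [[-6, -4, 0], [3, -1, 5]].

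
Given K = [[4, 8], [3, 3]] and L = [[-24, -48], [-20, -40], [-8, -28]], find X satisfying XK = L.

X = [[-6, 0], [-5, 0], [-5, 4]]

Since K sits to the right of X, X = LK⁻¹.
K has determinant -12; K⁻¹ = [[-1/4, 2/3], [1/4, -1/3]].
X = LK⁻¹ = [[-24, -48], [-20, -40], [-8, -28]] · [[-1/4, 2/3], [1/4, -1/3]] = [[-6, 0], [-5, 0], [-5, 4]].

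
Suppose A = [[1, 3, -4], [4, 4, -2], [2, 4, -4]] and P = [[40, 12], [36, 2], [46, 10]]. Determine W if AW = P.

W = [[1, 1], [5, -3], [-6, -5]]

Left-multiplying both sides by A⁻¹ gives W = A⁻¹P.
det A = -4, so A⁻¹ = [[2, 1, -5/2], [-3, -1, 7/2], [-2, -1/2, 2]].
W = A⁻¹P = [[2, 1, -5/2], [-3, -1, 7/2], [-2, -1/2, 2]] · [[40, 12], [36, 2], [46, 10]] = [[1, 1], [5, -3], [-6, -5]].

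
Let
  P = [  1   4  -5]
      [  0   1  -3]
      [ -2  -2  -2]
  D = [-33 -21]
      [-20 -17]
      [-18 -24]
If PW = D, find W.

W = [[5, 5], [-2, 1], [6, 6]]

Since P multiplies W on the left, W = P⁻¹D.
P has determinant 6; P⁻¹ = [[-4/3, 3, -7/6], [1, -2, 1/2], [1/3, -1, 1/6]].
W = P⁻¹D = [[-4/3, 3, -7/6], [1, -2, 1/2], [1/3, -1, 1/6]] · [[-33, -21], [-20, -17], [-18, -24]] = [[5, 5], [-2, 1], [6, 6]].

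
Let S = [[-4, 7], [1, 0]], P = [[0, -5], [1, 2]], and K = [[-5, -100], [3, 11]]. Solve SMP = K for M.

M = [[-1, 3], [2, 1]]

M = S⁻¹KP⁻¹ (apply S⁻¹ on the left and P⁻¹ on the right).
S has determinant -7; S⁻¹ = [[0, 1], [1/7, 4/7]].
det P = 5; the adjugate gives P⁻¹ = [[2/5, 1], [-1/5, 0]].
S⁻¹K = [[3, 11], [1, -8]].
M = (S⁻¹K)P⁻¹ = [[-1, 3], [2, 1]].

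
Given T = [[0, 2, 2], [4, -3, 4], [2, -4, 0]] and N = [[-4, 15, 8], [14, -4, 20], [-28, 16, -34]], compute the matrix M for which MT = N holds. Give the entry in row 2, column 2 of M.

Right-multiplying both sides by T⁻¹ gives M = NT⁻¹.
det T = -4, so T⁻¹ = [[-4, 2, -7/2], [-2, 1, -2], [5/2, -1, 2]].
M = NT⁻¹ = [[-4, 15, 8], [14, -4, 20], [-28, 16, -34]] · [[-4, 2, -7/2], [-2, 1, -2], [5/2, -1, 2]] = [[6, -1, 0], [2, 4, -1], [-5, -6, -2]].

4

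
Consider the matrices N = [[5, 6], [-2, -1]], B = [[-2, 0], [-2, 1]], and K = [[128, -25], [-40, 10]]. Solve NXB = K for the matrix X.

X = [[-3, -5], [-4, 0]]

X = N⁻¹KB⁻¹ (apply N⁻¹ on the left and B⁻¹ on the right).
N has determinant 7; N⁻¹ = [[-1/7, -6/7], [2/7, 5/7]].
det B = -2; the adjugate gives B⁻¹ = [[-1/2, 0], [-1, 1]].
N⁻¹K = [[16, -5], [8, 0]].
X = (N⁻¹K)B⁻¹ = [[-3, -5], [-4, 0]].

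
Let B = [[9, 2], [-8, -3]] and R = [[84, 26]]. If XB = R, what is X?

X = [[4, -6]]

Since B sits to the right of X, X = RB⁻¹.
det B = -11; the adjugate gives B⁻¹ = [[3/11, 2/11], [-8/11, -9/11]].
X = RB⁻¹ = [[84, 26]] · [[3/11, 2/11], [-8/11, -9/11]] = [[4, -6]].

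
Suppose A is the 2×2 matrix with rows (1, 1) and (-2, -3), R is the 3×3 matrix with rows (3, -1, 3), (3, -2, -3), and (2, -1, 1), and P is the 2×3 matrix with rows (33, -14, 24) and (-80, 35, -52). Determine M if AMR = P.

M = [[4, -1, 5], [1, 1, 4]]

M = A⁻¹PR⁻¹ (apply A⁻¹ on the left and R⁻¹ on the right).
det A = -1, so A⁻¹ = [[3, 1], [-2, -1]].
R has determinant -3; R⁻¹ = [[5/3, 2/3, -3], [3, 1, -6], [-1/3, -1/3, 1]].
A⁻¹P = [[19, -7, 20], [14, -7, 4]].
M = (A⁻¹P)R⁻¹ = [[4, -1, 5], [1, 1, 4]].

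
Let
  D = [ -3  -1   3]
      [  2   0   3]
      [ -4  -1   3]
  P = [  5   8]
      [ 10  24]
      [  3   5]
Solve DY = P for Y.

Since D multiplies Y on the left, Y = D⁻¹P.
det D = 3, so D⁻¹ = [[1, 0, -1], [-6, 1, 5], [-2/3, 1/3, 2/3]].
Y = D⁻¹P = [[1, 0, -1], [-6, 1, 5], [-2/3, 1/3, 2/3]] · [[5, 8], [10, 24], [3, 5]] = [[2, 3], [-5, 1], [2, 6]].

Y = [[2, 3], [-5, 1], [2, 6]]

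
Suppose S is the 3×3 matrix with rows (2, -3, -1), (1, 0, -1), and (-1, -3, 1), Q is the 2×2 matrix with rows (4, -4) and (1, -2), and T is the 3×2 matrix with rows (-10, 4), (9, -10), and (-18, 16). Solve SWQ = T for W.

W = S⁻¹TQ⁻¹ (apply S⁻¹ on the left and Q⁻¹ on the right).
det S = -3, so S⁻¹ = [[1, -2, -1], [0, -1/3, -1/3], [1, -3, -1]].
det Q = -4; the adjugate gives Q⁻¹ = [[1/2, -1], [1/4, -1]].
S⁻¹T = [[-10, 8], [3, -2], [-19, 18]].
W = (S⁻¹T)Q⁻¹ = [[-3, 2], [1, -1], [-5, 1]].

W = [[-3, 2], [1, -1], [-5, 1]]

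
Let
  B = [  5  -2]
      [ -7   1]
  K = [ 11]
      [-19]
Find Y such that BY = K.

B is on the left of Y, so left-multiply by B⁻¹: Y = B⁻¹K.
B has determinant -9; B⁻¹ = [[-1/9, -2/9], [-7/9, -5/9]].
Y = B⁻¹K = [[-1/9, -2/9], [-7/9, -5/9]] · [[11], [-19]] = [[3], [2]].

Y = [[3], [2]]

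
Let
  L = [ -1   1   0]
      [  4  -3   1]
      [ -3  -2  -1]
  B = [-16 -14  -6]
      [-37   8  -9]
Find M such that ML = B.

M = [[-2, 0, 6], [6, -4, 5]]

L is on the right of M, so right-multiply by L⁻¹: M = BL⁻¹.
det L = -4; the adjugate gives L⁻¹ = [[-5/4, -1/4, -1/4], [-1/4, -1/4, -1/4], [17/4, 5/4, 1/4]].
M = BL⁻¹ = [[-16, -14, -6], [-37, 8, -9]] · [[-5/4, -1/4, -1/4], [-1/4, -1/4, -1/4], [17/4, 5/4, 1/4]] = [[-2, 0, 6], [6, -4, 5]].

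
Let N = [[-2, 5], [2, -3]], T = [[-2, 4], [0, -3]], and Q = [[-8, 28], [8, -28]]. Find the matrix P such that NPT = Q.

Isolating P: multiply by N⁻¹ from the left and T⁻¹ from the right, so P = N⁻¹QT⁻¹.
det N = -4; the adjugate gives N⁻¹ = [[3/4, 5/4], [1/2, 1/2]].
det T = 6, so T⁻¹ = [[-1/2, -2/3], [0, -1/3]].
N⁻¹Q = [[4, -14], [0, 0]].
P = (N⁻¹Q)T⁻¹ = [[-2, 2], [0, 0]].

P = [[-2, 2], [0, 0]]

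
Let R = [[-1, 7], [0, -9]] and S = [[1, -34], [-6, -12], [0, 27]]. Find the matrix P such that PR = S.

Since R sits to the right of P, P = SR⁻¹.
det R = 9; the adjugate gives R⁻¹ = [[-1, -7/9], [0, -1/9]].
P = SR⁻¹ = [[1, -34], [-6, -12], [0, 27]] · [[-1, -7/9], [0, -1/9]] = [[-1, 3], [6, 6], [0, -3]].

P = [[-1, 3], [6, 6], [0, -3]]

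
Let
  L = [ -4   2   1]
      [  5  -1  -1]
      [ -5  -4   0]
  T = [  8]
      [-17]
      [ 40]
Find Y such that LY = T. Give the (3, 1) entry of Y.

2

L is on the left of Y, so left-multiply by L⁻¹: Y = L⁻¹T.
L has determinant 1; L⁻¹ = [[-4, -4, -1], [5, 5, 1], [-25, -26, -6]].
Y = L⁻¹T = [[-4, -4, -1], [5, 5, 1], [-25, -26, -6]] · [[8], [-17], [40]] = [[-4], [-5], [2]].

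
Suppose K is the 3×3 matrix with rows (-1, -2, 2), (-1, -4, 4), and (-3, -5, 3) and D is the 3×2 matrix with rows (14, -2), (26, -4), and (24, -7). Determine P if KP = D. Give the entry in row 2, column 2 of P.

Left-multiplying both sides by K⁻¹ gives P = K⁻¹D.
det K = -4; the adjugate gives K⁻¹ = [[-2, 1, 0], [9/4, -3/4, -1/2], [7/4, -1/4, -1/2]].
P = K⁻¹D = [[-2, 1, 0], [9/4, -3/4, -1/2], [7/4, -1/4, -1/2]] · [[14, -2], [26, -4], [24, -7]] = [[-2, 0], [0, 2], [6, 1]].

2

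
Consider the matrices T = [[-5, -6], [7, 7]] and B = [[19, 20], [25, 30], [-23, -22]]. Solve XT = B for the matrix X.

T is on the right of X, so right-multiply by T⁻¹: X = BT⁻¹.
T has determinant 7; T⁻¹ = [[1, 6/7], [-1, -5/7]].
X = BT⁻¹ = [[19, 20], [25, 30], [-23, -22]] · [[1, 6/7], [-1, -5/7]] = [[-1, 2], [-5, 0], [-1, -4]].

X = [[-1, 2], [-5, 0], [-1, -4]]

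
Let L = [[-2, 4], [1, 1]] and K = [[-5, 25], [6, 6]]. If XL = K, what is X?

X = [[5, 5], [0, 6]]

L is on the right of X, so right-multiply by L⁻¹: X = KL⁻¹.
det L = -6, so L⁻¹ = [[-1/6, 2/3], [1/6, 1/3]].
X = KL⁻¹ = [[-5, 25], [6, 6]] · [[-1/6, 2/3], [1/6, 1/3]] = [[5, 5], [0, 6]].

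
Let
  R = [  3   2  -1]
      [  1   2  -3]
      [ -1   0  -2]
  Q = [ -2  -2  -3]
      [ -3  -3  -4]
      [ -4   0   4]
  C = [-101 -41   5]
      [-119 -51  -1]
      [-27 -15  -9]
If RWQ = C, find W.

Left-multiply by R⁻¹ and right-multiply by Q⁻¹: W = R⁻¹CQ⁻¹.
det R = -4, so R⁻¹ = [[1, -1, 1], [-5/4, 7/4, -2], [-1/2, 1/2, -1]].
det Q = 4, so Q⁻¹ = [[-3, 2, -1/4], [7, -5, 1/4], [-3, 2, 0]].
R⁻¹C = [[-9, -5, -3], [-28, -8, 10], [18, 10, 6]].
W = (R⁻¹C)Q⁻¹ = [[1, 1, 1], [-2, 4, 5], [-2, -2, -2]].

W = [[1, 1, 1], [-2, 4, 5], [-2, -2, -2]]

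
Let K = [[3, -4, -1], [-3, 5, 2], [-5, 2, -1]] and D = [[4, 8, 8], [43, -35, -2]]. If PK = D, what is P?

P = [[2, 4, -2], [5, -1, -5]]

K is on the right of P, so right-multiply by K⁻¹: P = DK⁻¹.
K has determinant 6; K⁻¹ = [[-3/2, -1, -1/2], [-13/6, -4/3, -1/2], [19/6, 7/3, 1/2]].
P = DK⁻¹ = [[4, 8, 8], [43, -35, -2]] · [[-3/2, -1, -1/2], [-13/6, -4/3, -1/2], [19/6, 7/3, 1/2]] = [[2, 4, -2], [5, -1, -5]].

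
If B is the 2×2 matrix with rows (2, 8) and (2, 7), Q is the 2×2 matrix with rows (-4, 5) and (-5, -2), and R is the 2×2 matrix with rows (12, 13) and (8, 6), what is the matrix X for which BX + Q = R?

BX = R − Q = [[16, 8], [13, 8]].
Since B multiplies X on the left, X = B⁻¹(R − Q).
det B = -2, so B⁻¹ = [[-7/2, 4], [1, -1]].
X = B⁻¹(R − Q) = [[-4, 4], [3, 0]].

X = [[-4, 4], [3, 0]]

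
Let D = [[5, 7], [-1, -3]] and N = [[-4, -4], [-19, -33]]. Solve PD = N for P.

Right-multiplying both sides by D⁻¹ gives P = ND⁻¹.
det D = -8; the adjugate gives D⁻¹ = [[3/8, 7/8], [-1/8, -5/8]].
P = ND⁻¹ = [[-4, -4], [-19, -33]] · [[3/8, 7/8], [-1/8, -5/8]] = [[-1, -1], [-3, 4]].

P = [[-1, -1], [-3, 4]]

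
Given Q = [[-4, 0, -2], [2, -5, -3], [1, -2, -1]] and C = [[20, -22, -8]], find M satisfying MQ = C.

M = [[-3, 6, -4]]

Q is on the right of M, so right-multiply by Q⁻¹: M = CQ⁻¹.
det Q = 2, so Q⁻¹ = [[-1/2, 2, -5], [-1/2, 3, -8], [1/2, -4, 10]].
M = CQ⁻¹ = [[20, -22, -8]] · [[-1/2, 2, -5], [-1/2, 3, -8], [1/2, -4, 10]] = [[-3, 6, -4]].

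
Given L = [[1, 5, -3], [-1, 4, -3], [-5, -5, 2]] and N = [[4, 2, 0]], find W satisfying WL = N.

W = [[2, -2, 0]]

Since L sits to the right of W, W = NL⁻¹.
L has determinant 3; L⁻¹ = [[-7/3, 5/3, -1], [17/3, -13/3, 2], [25/3, -20/3, 3]].
W = NL⁻¹ = [[4, 2, 0]] · [[-7/3, 5/3, -1], [17/3, -13/3, 2], [25/3, -20/3, 3]] = [[2, -2, 0]].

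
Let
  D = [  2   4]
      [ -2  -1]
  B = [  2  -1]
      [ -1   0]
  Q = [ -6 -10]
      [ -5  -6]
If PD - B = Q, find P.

PD = Q + B = [[-4, -11], [-6, -6]].
D is on the right of P, so right-multiply by D⁻¹: P = (Q + B)D⁻¹.
D has determinant 6; D⁻¹ = [[-1/6, -2/3], [1/3, 1/3]].
P = (Q + B)D⁻¹ = [[-3, -1], [-1, 2]].

P = [[-3, -1], [-1, 2]]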